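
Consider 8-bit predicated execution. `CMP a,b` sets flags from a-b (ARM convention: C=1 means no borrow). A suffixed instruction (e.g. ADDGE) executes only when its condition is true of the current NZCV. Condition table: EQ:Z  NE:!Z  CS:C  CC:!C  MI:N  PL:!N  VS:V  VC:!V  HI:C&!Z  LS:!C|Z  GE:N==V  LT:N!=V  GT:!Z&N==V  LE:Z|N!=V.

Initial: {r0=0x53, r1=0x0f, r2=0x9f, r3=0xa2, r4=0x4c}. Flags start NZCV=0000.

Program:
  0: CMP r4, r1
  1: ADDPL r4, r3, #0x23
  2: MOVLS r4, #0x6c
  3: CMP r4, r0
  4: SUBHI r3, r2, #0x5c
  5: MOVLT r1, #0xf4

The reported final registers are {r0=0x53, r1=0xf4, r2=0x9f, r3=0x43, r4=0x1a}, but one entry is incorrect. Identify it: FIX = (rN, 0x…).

0: ✓ CMP  NZCV=0010
1: ✓ ADDPL  r4←0xc5
2: · MOVLS
3: ✓ CMP  NZCV=0011
4: ✓ SUBHI  r3←0x43
5: ✓ MOVLT  r1←0xf4

FIX = (r4, 0xc5)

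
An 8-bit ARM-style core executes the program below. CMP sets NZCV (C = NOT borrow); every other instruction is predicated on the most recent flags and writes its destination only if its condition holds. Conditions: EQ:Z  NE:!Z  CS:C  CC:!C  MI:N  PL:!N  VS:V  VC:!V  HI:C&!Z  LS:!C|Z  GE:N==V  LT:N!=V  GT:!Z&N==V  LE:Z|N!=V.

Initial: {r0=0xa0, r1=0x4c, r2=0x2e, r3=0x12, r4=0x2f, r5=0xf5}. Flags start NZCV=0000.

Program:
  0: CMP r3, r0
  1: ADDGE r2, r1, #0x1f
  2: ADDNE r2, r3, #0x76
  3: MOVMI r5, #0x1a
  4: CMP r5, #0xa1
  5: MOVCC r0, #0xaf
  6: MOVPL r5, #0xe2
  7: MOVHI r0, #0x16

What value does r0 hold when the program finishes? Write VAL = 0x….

0: ✓ CMP  NZCV=0000
1: ✓ ADDGE  r2←0x6b
2: ✓ ADDNE  r2←0x88
3: · MOVMI
4: ✓ CMP  NZCV=0010
5: · MOVCC
6: ✓ MOVPL  r5←0xe2
7: ✓ MOVHI  r0←0x16

VAL = 0x16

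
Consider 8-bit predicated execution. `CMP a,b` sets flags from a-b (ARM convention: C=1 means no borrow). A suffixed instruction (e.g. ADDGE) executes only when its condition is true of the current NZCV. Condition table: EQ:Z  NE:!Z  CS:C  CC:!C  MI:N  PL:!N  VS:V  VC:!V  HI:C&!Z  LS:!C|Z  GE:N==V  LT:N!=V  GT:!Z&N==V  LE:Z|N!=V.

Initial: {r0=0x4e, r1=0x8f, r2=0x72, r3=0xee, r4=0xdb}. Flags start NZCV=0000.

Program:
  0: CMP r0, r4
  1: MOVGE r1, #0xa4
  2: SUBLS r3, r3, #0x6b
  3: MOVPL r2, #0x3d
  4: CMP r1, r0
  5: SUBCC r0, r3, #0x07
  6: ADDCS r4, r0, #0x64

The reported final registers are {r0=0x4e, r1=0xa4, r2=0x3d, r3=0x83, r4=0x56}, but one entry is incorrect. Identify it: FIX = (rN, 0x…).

0: ✓ CMP  NZCV=0000
1: ✓ MOVGE  r1←0xa4
2: ✓ SUBLS  r3←0x83
3: ✓ MOVPL  r2←0x3d
4: ✓ CMP  NZCV=0011
5: · SUBCC
6: ✓ ADDCS  r4←0xb2

FIX = (r4, 0xb2)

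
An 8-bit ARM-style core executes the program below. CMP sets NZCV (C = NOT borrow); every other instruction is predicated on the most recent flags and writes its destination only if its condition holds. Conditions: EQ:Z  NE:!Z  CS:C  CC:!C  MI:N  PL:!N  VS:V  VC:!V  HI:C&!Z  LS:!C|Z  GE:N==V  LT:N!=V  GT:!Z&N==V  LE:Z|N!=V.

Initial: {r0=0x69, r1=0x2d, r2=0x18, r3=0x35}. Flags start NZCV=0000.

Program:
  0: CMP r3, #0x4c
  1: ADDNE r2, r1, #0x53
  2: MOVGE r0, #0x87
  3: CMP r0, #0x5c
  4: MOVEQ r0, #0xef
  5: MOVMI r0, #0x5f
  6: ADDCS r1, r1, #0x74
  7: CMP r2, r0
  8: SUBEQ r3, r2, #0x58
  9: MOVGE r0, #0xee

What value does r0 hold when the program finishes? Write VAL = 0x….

VAL = 0x69

[0] flags=1000 → (cmp)
[1] flags=1000 NE?T → r2=0x80
[2] flags=1000 GE?F → skip
[3] flags=0010 → (cmp)
[4] flags=0010 EQ?F → skip
[5] flags=0010 MI?F → skip
[6] flags=0010 CS?T → r1=0xa1
[7] flags=0011 → (cmp)
[8] flags=0011 EQ?F → skip
[9] flags=0011 GE?F → skip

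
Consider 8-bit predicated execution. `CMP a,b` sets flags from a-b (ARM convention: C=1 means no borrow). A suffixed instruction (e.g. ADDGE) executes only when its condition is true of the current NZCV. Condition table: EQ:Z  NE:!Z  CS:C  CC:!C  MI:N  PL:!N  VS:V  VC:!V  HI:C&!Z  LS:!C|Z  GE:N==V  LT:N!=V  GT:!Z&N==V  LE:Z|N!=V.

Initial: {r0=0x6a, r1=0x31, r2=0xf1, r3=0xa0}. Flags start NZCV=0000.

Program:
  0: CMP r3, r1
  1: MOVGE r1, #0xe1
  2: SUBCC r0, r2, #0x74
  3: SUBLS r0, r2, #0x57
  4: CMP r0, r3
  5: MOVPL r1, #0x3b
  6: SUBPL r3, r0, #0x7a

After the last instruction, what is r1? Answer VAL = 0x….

0: ✓ CMP  NZCV=0011
1: · MOVGE
2: · SUBCC
3: · SUBLS
4: ✓ CMP  NZCV=1001
5: · MOVPL
6: · SUBPL

VAL = 0x31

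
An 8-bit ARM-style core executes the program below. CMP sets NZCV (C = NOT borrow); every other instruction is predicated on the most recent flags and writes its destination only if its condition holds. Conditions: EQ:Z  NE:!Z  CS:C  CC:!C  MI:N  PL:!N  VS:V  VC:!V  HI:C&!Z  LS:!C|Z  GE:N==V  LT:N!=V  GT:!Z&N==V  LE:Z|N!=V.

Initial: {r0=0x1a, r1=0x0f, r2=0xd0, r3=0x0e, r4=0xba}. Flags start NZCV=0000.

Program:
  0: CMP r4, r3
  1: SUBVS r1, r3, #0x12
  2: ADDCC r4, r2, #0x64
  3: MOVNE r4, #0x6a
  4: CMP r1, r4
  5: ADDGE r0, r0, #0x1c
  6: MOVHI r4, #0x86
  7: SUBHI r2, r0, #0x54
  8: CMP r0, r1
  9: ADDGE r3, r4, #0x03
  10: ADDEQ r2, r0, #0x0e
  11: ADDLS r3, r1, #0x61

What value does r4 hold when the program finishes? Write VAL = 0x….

[0] flags=1010 → (cmp)
[1] flags=1010 VS?F → skip
[2] flags=1010 CC?F → skip
[3] flags=1010 NE?T → r4=0x6a
[4] flags=1000 → (cmp)
[5] flags=1000 GE?F → skip
[6] flags=1000 HI?F → skip
[7] flags=1000 HI?F → skip
[8] flags=0010 → (cmp)
[9] flags=0010 GE?T → r3=0x6d
[10] flags=0010 EQ?F → skip
[11] flags=0010 LS?F → skip

VAL = 0x6a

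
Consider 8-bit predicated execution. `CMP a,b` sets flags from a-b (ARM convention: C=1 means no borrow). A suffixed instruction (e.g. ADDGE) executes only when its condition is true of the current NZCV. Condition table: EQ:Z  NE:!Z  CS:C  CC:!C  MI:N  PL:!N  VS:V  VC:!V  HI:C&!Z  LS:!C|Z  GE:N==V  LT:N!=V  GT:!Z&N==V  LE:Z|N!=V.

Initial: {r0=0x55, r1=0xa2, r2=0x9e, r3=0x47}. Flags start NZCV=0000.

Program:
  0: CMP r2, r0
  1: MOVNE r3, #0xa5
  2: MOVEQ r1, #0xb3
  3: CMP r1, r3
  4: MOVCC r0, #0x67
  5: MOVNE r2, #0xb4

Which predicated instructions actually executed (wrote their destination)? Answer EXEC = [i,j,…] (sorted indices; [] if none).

EXEC = [1,4,5]

[0] flags=0011 → (cmp)
[1] flags=0011 NE?T → r3=0xa5
[2] flags=0011 EQ?F → skip
[3] flags=1000 → (cmp)
[4] flags=1000 CC?T → r0=0x67
[5] flags=1000 NE?T → r2=0xb4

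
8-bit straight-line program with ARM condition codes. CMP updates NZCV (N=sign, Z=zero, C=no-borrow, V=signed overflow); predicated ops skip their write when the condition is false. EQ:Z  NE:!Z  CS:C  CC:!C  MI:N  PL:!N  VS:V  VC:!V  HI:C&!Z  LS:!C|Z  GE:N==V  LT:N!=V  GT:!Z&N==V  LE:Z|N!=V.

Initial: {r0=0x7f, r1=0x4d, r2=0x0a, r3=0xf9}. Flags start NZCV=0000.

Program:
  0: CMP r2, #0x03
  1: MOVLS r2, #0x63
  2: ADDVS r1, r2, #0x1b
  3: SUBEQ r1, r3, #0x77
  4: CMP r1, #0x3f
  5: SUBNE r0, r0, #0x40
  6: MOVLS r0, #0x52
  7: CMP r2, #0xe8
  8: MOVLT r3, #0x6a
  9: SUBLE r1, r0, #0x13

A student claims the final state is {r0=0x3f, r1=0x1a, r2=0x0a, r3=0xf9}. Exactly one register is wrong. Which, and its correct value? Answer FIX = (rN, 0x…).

FIX = (r1, 0x4d)

0: ✓ CMP  NZCV=0010
1: · MOVLS
2: · ADDVS
3: · SUBEQ
4: ✓ CMP  NZCV=0010
5: ✓ SUBNE  r0←0x3f
6: · MOVLS
7: ✓ CMP  NZCV=0000
8: · MOVLT
9: · SUBLE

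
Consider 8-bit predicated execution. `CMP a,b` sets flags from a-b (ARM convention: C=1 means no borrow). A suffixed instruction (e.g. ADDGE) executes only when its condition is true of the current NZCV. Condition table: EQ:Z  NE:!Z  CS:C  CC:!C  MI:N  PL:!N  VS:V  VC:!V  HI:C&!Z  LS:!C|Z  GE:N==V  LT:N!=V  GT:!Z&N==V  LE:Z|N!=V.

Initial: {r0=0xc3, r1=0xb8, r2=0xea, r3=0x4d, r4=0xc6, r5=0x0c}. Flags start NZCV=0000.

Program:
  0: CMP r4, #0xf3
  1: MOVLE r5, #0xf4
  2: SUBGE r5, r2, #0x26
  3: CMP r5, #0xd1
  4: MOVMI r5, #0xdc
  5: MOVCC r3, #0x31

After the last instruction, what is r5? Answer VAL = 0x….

VAL = 0xf4

0: ✓ CMP  NZCV=1000
1: ✓ MOVLE  r5←0xf4
2: · SUBGE
3: ✓ CMP  NZCV=0010
4: · MOVMI
5: · MOVCC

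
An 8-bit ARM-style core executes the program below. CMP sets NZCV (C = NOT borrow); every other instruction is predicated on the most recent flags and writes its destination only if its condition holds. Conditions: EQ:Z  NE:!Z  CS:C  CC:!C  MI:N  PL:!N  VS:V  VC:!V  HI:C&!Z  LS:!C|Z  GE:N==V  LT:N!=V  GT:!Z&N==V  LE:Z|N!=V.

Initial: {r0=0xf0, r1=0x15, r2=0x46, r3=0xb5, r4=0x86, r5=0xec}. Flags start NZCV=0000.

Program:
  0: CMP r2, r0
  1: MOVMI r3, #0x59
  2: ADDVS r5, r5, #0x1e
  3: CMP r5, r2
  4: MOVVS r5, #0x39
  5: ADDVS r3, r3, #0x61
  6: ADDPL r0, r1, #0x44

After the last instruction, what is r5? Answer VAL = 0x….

0: ✓ CMP  NZCV=0000
1: · MOVMI
2: · ADDVS
3: ✓ CMP  NZCV=1010
4: · MOVVS
5: · ADDVS
6: · ADDPL

VAL = 0xec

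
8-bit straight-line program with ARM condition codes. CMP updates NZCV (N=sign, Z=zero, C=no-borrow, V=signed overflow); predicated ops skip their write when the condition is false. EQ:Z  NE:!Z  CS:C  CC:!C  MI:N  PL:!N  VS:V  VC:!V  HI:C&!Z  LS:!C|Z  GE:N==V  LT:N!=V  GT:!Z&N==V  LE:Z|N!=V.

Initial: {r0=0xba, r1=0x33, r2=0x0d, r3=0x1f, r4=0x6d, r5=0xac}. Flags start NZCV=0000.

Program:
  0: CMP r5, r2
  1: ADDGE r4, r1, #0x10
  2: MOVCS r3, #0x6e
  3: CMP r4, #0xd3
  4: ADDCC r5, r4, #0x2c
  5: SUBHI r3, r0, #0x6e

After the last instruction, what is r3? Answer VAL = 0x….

[0] flags=1010 → (cmp)
[1] flags=1010 GE?F → skip
[2] flags=1010 CS?T → r3=0x6e
[3] flags=1001 → (cmp)
[4] flags=1001 CC?T → r5=0x99
[5] flags=1001 HI?F → skip

VAL = 0x6e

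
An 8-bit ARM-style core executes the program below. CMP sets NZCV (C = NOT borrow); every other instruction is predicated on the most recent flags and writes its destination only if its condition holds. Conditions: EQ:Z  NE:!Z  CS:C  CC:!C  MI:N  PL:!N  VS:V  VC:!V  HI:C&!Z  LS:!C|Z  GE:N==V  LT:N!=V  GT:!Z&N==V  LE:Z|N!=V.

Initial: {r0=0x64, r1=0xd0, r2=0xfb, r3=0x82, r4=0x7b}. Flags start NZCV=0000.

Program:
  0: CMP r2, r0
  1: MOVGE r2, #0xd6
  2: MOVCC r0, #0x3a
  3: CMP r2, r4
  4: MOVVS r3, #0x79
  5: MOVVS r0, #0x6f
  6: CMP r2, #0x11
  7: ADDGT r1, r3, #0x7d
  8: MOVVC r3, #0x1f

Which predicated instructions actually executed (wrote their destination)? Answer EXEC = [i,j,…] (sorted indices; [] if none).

[0] flags=1010 → (cmp)
[1] flags=1010 GE?F → skip
[2] flags=1010 CC?F → skip
[3] flags=1010 → (cmp)
[4] flags=1010 VS?F → skip
[5] flags=1010 VS?F → skip
[6] flags=1010 → (cmp)
[7] flags=1010 GT?F → skip
[8] flags=1010 VC?T → r3=0x1f

EXEC = [8]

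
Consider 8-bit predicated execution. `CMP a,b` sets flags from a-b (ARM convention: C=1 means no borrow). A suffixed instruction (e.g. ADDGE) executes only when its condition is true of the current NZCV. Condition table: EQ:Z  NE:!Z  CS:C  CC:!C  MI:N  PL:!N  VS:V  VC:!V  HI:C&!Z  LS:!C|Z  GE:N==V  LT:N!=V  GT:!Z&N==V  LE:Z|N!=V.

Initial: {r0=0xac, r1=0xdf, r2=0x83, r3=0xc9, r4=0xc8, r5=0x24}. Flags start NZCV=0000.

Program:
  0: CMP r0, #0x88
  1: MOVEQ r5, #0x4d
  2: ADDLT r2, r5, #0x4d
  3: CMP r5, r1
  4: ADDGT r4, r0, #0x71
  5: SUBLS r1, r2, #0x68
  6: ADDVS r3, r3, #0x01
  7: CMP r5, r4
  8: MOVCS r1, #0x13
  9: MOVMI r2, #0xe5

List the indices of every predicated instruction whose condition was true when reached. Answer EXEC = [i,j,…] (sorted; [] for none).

EXEC = [4,5,8]

0: ✓ CMP  NZCV=0010
1: · MOVEQ
2: · ADDLT
3: ✓ CMP  NZCV=0000
4: ✓ ADDGT  r4←0x1d
5: ✓ SUBLS  r1←0x1b
6: · ADDVS
7: ✓ CMP  NZCV=0010
8: ✓ MOVCS  r1←0x13
9: · MOVMI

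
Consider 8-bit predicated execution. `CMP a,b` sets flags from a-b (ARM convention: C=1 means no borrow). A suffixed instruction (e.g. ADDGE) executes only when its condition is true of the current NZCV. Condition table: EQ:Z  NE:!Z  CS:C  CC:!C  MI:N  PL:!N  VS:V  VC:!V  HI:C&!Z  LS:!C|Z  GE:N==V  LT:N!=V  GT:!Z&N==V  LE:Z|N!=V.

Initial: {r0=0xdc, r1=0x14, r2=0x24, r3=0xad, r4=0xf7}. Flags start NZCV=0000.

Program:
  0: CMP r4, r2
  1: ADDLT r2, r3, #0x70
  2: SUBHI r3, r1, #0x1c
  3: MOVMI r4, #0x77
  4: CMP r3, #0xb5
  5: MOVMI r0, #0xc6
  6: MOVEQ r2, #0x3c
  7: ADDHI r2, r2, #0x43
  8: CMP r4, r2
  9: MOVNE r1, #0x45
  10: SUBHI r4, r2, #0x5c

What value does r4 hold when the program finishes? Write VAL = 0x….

[0] flags=1010 → (cmp)
[1] flags=1010 LT?T → r2=0x1d
[2] flags=1010 HI?T → r3=0xf8
[3] flags=1010 MI?T → r4=0x77
[4] flags=0010 → (cmp)
[5] flags=0010 MI?F → skip
[6] flags=0010 EQ?F → skip
[7] flags=0010 HI?T → r2=0x60
[8] flags=0010 → (cmp)
[9] flags=0010 NE?T → r1=0x45
[10] flags=0010 HI?T → r4=0x04

VAL = 0x04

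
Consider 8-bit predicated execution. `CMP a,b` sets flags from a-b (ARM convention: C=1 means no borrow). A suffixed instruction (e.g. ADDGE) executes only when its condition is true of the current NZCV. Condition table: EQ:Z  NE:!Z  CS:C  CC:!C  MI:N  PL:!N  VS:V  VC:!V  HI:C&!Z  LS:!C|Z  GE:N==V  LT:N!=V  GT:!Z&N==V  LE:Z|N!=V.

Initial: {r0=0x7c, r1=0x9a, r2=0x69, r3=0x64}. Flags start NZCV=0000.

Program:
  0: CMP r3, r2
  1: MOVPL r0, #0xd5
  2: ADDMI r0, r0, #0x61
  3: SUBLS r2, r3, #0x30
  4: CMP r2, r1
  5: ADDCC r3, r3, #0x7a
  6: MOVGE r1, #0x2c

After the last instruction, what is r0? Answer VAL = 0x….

0: ✓ CMP  NZCV=1000
1: · MOVPL
2: ✓ ADDMI  r0←0xdd
3: ✓ SUBLS  r2←0x34
4: ✓ CMP  NZCV=1001
5: ✓ ADDCC  r3←0xde
6: ✓ MOVGE  r1←0x2c

VAL = 0xdd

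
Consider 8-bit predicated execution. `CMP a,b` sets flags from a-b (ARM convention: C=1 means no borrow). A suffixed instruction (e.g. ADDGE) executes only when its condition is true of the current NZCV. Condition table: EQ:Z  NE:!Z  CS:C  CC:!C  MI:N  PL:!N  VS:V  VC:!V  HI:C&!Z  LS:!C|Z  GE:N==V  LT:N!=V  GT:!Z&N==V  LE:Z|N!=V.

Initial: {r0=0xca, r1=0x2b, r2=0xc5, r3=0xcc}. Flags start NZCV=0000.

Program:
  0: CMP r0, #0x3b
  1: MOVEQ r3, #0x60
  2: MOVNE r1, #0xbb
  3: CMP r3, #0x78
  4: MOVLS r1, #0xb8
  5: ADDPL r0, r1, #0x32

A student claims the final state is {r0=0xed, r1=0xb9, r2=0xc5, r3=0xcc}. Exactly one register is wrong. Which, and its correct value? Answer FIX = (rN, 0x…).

[0] flags=1010 → (cmp)
[1] flags=1010 EQ?F → skip
[2] flags=1010 NE?T → r1=0xbb
[3] flags=0011 → (cmp)
[4] flags=0011 LS?F → skip
[5] flags=0011 PL?T → r0=0xed

FIX = (r1, 0xbb)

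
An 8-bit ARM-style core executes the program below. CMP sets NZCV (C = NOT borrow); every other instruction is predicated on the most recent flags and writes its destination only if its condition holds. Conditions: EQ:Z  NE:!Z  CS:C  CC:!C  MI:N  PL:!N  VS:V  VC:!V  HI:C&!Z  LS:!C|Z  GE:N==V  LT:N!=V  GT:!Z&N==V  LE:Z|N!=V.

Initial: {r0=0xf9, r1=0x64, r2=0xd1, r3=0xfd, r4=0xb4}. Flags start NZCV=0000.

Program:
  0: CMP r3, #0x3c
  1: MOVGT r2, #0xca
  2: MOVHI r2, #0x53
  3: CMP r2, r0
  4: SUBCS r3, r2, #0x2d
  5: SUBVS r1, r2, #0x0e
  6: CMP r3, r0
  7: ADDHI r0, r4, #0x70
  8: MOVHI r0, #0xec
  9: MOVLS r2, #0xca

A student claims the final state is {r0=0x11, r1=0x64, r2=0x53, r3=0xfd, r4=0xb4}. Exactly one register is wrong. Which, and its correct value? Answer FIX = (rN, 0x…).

FIX = (r0, 0xec)

0: ✓ CMP  NZCV=1010
1: · MOVGT
2: ✓ MOVHI  r2←0x53
3: ✓ CMP  NZCV=0000
4: · SUBCS
5: · SUBVS
6: ✓ CMP  NZCV=0010
7: ✓ ADDHI  r0←0x24
8: ✓ MOVHI  r0←0xec
9: · MOVLS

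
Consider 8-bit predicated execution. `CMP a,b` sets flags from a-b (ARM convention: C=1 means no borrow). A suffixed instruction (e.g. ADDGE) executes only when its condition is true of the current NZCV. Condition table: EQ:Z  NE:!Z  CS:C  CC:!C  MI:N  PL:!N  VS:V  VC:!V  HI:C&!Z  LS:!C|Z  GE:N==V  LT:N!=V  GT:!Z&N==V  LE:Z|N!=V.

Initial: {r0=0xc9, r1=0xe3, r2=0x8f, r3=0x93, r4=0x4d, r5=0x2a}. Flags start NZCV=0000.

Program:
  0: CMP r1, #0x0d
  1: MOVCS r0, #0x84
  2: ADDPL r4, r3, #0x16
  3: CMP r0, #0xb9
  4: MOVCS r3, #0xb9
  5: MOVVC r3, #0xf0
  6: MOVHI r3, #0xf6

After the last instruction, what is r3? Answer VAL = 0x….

VAL = 0xf0

0: ✓ CMP  NZCV=1010
1: ✓ MOVCS  r0←0x84
2: · ADDPL
3: ✓ CMP  NZCV=1000
4: · MOVCS
5: ✓ MOVVC  r3←0xf0
6: · MOVHI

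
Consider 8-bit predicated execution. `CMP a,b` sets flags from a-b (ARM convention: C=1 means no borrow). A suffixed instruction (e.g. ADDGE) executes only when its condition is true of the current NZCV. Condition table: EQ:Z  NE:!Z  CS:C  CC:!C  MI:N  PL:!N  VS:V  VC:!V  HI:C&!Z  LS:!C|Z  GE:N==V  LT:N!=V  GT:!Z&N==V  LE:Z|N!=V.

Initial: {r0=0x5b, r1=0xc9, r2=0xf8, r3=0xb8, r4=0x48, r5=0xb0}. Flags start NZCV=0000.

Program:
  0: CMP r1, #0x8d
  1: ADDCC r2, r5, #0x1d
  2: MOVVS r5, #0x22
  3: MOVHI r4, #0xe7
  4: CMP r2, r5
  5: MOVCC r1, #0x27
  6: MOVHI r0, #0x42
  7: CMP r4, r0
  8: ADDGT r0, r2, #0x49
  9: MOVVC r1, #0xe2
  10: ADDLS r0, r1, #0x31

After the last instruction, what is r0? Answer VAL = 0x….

VAL = 0x42

[0] flags=0010 → (cmp)
[1] flags=0010 CC?F → skip
[2] flags=0010 VS?F → skip
[3] flags=0010 HI?T → r4=0xe7
[4] flags=0010 → (cmp)
[5] flags=0010 CC?F → skip
[6] flags=0010 HI?T → r0=0x42
[7] flags=1010 → (cmp)
[8] flags=1010 GT?F → skip
[9] flags=1010 VC?T → r1=0xe2
[10] flags=1010 LS?F → skip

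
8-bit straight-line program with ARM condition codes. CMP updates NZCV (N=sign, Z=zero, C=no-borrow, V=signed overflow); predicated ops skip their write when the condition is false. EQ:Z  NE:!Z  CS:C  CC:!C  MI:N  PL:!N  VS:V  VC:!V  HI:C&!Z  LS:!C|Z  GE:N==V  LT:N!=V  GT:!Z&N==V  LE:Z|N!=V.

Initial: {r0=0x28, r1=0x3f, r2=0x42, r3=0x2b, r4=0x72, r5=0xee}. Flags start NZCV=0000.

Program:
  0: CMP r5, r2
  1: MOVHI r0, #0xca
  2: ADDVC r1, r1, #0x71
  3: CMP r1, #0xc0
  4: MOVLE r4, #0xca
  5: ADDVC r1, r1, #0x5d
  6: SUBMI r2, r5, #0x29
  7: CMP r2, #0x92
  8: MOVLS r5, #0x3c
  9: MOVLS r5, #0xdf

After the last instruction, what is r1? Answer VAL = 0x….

VAL = 0x0d

[0] flags=1010 → (cmp)
[1] flags=1010 HI?T → r0=0xca
[2] flags=1010 VC?T → r1=0xb0
[3] flags=1000 → (cmp)
[4] flags=1000 LE?T → r4=0xca
[5] flags=1000 VC?T → r1=0x0d
[6] flags=1000 MI?T → r2=0xc5
[7] flags=0010 → (cmp)
[8] flags=0010 LS?F → skip
[9] flags=0010 LS?F → skip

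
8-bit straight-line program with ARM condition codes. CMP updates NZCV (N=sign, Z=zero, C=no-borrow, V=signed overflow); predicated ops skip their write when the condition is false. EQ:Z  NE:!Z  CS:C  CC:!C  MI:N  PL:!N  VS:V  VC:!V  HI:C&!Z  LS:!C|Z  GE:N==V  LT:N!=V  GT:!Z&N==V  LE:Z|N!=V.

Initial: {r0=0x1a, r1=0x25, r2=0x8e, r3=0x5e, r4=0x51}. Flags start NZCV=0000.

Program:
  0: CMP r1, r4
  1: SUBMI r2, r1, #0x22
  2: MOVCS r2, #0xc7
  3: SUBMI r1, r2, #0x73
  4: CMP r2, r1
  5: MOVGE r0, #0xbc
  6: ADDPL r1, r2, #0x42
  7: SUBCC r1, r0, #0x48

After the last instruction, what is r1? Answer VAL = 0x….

VAL = 0x74

[0] flags=1000 → (cmp)
[1] flags=1000 MI?T → r2=0x03
[2] flags=1000 CS?F → skip
[3] flags=1000 MI?T → r1=0x90
[4] flags=0000 → (cmp)
[5] flags=0000 GE?T → r0=0xbc
[6] flags=0000 PL?T → r1=0x45
[7] flags=0000 CC?T → r1=0x74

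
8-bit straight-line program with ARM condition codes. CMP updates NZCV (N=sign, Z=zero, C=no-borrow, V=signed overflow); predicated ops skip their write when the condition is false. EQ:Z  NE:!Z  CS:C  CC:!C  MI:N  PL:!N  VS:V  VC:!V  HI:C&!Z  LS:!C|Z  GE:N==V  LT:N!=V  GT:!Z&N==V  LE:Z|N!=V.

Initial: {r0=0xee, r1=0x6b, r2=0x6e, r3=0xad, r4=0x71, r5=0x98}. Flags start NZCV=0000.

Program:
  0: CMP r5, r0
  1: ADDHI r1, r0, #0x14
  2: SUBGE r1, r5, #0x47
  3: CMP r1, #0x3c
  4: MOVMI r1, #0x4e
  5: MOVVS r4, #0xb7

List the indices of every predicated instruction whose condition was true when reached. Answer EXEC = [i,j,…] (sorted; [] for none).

0: ✓ CMP  NZCV=1000
1: · ADDHI
2: · SUBGE
3: ✓ CMP  NZCV=0010
4: · MOVMI
5: · MOVVS

EXEC = []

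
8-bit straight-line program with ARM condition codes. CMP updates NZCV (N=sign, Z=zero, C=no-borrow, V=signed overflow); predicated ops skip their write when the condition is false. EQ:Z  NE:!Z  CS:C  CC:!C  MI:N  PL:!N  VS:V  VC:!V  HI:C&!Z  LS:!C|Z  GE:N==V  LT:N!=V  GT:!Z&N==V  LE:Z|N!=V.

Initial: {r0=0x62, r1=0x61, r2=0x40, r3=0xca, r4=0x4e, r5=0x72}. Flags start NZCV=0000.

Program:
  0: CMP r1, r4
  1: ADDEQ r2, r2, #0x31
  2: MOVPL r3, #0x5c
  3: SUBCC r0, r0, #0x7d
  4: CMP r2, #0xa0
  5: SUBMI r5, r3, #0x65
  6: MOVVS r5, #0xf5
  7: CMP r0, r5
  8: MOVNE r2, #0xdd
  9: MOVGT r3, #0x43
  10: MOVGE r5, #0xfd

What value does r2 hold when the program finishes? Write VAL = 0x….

0: ✓ CMP  NZCV=0010
1: · ADDEQ
2: ✓ MOVPL  r3←0x5c
3: · SUBCC
4: ✓ CMP  NZCV=1001
5: ✓ SUBMI  r5←0xf7
6: ✓ MOVVS  r5←0xf5
7: ✓ CMP  NZCV=0000
8: ✓ MOVNE  r2←0xdd
9: ✓ MOVGT  r3←0x43
10: ✓ MOVGE  r5←0xfd

VAL = 0xdd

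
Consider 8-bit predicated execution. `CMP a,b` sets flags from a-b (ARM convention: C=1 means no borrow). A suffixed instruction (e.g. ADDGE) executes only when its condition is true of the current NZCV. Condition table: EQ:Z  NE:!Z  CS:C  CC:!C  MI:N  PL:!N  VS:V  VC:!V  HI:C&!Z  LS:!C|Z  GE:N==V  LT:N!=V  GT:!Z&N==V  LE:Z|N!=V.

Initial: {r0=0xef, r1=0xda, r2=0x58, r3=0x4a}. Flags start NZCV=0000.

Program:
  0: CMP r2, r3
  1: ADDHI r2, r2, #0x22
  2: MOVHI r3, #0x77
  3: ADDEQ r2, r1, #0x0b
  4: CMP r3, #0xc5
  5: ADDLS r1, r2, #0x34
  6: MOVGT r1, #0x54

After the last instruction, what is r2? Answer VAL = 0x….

VAL = 0x7a

0: ✓ CMP  NZCV=0010
1: ✓ ADDHI  r2←0x7a
2: ✓ MOVHI  r3←0x77
3: · ADDEQ
4: ✓ CMP  NZCV=1001
5: ✓ ADDLS  r1←0xae
6: ✓ MOVGT  r1←0x54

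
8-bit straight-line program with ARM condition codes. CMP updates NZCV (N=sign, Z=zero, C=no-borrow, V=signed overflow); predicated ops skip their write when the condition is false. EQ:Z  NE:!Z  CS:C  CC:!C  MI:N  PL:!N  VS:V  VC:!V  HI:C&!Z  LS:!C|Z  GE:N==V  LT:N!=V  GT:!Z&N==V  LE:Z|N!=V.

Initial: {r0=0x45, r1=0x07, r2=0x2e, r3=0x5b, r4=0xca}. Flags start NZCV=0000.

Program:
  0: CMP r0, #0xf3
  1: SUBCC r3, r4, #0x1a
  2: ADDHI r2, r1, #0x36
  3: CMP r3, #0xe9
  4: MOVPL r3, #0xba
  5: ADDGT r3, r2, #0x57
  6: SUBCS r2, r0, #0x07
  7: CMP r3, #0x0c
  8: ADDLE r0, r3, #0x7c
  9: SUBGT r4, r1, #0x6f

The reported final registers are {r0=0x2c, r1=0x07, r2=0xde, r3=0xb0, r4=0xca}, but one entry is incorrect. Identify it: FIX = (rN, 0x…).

FIX = (r2, 0x2e)

[0] flags=0000 → (cmp)
[1] flags=0000 CC?T → r3=0xb0
[2] flags=0000 HI?F → skip
[3] flags=1000 → (cmp)
[4] flags=1000 PL?F → skip
[5] flags=1000 GT?F → skip
[6] flags=1000 CS?F → skip
[7] flags=1010 → (cmp)
[8] flags=1010 LE?T → r0=0x2c
[9] flags=1010 GT?F → skip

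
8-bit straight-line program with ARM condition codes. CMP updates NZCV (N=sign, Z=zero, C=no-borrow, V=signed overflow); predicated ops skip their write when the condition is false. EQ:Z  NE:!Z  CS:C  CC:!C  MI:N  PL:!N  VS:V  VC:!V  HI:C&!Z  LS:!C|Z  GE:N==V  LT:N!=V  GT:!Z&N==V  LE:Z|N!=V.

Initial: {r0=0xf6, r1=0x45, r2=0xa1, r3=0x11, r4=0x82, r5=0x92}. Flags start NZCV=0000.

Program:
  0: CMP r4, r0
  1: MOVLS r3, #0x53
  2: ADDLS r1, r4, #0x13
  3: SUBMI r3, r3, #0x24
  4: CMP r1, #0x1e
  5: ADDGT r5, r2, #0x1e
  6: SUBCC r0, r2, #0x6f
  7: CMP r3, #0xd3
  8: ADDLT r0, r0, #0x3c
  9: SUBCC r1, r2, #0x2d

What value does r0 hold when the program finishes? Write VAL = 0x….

VAL = 0xf6

[0] flags=1000 → (cmp)
[1] flags=1000 LS?T → r3=0x53
[2] flags=1000 LS?T → r1=0x95
[3] flags=1000 MI?T → r3=0x2f
[4] flags=0011 → (cmp)
[5] flags=0011 GT?F → skip
[6] flags=0011 CC?F → skip
[7] flags=0000 → (cmp)
[8] flags=0000 LT?F → skip
[9] flags=0000 CC?T → r1=0x74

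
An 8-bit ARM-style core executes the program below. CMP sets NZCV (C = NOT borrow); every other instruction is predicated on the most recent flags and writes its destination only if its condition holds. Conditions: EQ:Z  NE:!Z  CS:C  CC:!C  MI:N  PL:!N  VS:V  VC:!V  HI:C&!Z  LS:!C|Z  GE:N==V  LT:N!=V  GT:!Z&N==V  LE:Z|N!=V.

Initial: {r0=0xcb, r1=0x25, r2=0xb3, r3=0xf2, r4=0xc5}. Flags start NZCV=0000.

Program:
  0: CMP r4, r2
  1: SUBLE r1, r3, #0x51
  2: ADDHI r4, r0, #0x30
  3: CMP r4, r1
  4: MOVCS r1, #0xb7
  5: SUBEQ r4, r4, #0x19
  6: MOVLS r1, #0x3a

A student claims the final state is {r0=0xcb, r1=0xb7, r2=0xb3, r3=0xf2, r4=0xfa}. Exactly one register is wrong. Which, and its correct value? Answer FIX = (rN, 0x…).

[0] flags=0010 → (cmp)
[1] flags=0010 LE?F → skip
[2] flags=0010 HI?T → r4=0xfb
[3] flags=1010 → (cmp)
[4] flags=1010 CS?T → r1=0xb7
[5] flags=1010 EQ?F → skip
[6] flags=1010 LS?F → skip

FIX = (r4, 0xfb)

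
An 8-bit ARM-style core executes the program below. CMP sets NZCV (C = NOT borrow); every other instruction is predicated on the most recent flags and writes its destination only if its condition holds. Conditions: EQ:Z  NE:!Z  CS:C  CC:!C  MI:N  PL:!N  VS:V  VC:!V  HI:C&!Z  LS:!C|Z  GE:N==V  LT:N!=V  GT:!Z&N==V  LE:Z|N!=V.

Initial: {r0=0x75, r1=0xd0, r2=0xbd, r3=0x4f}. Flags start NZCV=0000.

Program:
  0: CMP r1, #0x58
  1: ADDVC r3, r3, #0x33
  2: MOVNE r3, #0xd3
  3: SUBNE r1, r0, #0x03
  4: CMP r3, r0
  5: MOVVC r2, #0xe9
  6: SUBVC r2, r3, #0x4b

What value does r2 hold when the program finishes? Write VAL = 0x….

0: ✓ CMP  NZCV=0011
1: · ADDVC
2: ✓ MOVNE  r3←0xd3
3: ✓ SUBNE  r1←0x72
4: ✓ CMP  NZCV=0011
5: · MOVVC
6: · SUBVC

VAL = 0xbd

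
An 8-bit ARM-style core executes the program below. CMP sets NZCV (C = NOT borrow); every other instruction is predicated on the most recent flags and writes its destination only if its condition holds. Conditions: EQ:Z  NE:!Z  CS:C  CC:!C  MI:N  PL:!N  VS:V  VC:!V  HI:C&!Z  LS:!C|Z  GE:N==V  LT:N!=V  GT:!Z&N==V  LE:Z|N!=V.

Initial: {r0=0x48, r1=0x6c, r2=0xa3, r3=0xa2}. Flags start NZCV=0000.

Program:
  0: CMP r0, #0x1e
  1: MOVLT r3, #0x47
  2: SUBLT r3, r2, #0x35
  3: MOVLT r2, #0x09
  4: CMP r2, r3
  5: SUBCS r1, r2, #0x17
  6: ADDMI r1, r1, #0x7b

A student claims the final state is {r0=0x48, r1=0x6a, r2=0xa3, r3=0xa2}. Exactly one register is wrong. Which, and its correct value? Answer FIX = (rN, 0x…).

[0] flags=0010 → (cmp)
[1] flags=0010 LT?F → skip
[2] flags=0010 LT?F → skip
[3] flags=0010 LT?F → skip
[4] flags=0010 → (cmp)
[5] flags=0010 CS?T → r1=0x8c
[6] flags=0010 MI?F → skip

FIX = (r1, 0x8c)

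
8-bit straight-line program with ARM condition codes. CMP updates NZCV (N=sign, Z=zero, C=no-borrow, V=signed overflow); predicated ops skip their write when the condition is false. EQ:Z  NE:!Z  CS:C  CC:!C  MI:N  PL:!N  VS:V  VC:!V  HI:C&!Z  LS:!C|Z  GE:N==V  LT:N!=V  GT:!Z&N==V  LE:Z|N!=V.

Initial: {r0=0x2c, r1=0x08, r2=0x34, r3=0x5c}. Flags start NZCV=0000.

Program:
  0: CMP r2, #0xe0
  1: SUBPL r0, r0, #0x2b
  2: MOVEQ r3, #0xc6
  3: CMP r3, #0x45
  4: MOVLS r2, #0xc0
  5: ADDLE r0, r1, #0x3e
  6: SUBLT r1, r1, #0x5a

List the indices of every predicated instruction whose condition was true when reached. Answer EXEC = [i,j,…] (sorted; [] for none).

0: ✓ CMP  NZCV=0000
1: ✓ SUBPL  r0←0x01
2: · MOVEQ
3: ✓ CMP  NZCV=0010
4: · MOVLS
5: · ADDLE
6: · SUBLT

EXEC = [1]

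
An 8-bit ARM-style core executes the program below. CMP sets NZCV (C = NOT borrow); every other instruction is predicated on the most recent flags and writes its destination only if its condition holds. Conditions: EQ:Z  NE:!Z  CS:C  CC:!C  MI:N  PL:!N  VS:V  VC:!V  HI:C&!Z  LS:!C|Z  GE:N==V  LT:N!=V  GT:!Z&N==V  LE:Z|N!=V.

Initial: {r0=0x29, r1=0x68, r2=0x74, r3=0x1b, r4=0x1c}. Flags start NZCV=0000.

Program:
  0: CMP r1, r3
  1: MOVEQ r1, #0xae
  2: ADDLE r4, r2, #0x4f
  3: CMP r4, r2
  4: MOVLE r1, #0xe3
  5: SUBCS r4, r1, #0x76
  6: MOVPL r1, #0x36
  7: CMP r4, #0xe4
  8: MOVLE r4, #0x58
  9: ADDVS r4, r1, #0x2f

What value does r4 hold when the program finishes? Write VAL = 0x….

VAL = 0x1c

0: ✓ CMP  NZCV=0010
1: · MOVEQ
2: · ADDLE
3: ✓ CMP  NZCV=1000
4: ✓ MOVLE  r1←0xe3
5: · SUBCS
6: · MOVPL
7: ✓ CMP  NZCV=0000
8: · MOVLE
9: · ADDVS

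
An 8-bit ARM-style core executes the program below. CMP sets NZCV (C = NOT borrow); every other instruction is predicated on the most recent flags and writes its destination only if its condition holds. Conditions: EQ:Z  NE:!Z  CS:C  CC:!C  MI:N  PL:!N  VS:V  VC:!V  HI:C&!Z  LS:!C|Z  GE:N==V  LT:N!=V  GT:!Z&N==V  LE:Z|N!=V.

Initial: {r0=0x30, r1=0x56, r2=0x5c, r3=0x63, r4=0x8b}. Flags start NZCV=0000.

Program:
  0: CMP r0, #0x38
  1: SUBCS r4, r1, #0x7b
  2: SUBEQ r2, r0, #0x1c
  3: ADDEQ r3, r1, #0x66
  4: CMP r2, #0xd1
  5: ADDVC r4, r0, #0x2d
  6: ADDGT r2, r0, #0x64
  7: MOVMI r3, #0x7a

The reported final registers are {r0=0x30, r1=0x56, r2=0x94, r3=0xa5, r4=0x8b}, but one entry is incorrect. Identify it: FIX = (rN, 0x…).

FIX = (r3, 0x7a)

0: ✓ CMP  NZCV=1000
1: · SUBCS
2: · SUBEQ
3: · ADDEQ
4: ✓ CMP  NZCV=1001
5: · ADDVC
6: ✓ ADDGT  r2←0x94
7: ✓ MOVMI  r3←0x7a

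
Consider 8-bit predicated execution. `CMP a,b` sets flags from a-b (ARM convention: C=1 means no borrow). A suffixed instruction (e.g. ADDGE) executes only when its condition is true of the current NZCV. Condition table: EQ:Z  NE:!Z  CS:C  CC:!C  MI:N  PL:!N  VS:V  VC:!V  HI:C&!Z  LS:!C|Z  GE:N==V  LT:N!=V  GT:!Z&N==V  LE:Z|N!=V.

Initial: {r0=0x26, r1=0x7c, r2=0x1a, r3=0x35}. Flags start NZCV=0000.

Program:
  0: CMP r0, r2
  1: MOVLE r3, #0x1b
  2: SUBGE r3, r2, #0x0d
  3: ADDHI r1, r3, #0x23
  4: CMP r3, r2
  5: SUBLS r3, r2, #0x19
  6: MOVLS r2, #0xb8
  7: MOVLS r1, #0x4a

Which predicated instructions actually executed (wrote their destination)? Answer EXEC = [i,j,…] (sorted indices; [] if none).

EXEC = [2,3,5,6,7]

[0] flags=0010 → (cmp)
[1] flags=0010 LE?F → skip
[2] flags=0010 GE?T → r3=0x0d
[3] flags=0010 HI?T → r1=0x30
[4] flags=1000 → (cmp)
[5] flags=1000 LS?T → r3=0x01
[6] flags=1000 LS?T → r2=0xb8
[7] flags=1000 LS?T → r1=0x4a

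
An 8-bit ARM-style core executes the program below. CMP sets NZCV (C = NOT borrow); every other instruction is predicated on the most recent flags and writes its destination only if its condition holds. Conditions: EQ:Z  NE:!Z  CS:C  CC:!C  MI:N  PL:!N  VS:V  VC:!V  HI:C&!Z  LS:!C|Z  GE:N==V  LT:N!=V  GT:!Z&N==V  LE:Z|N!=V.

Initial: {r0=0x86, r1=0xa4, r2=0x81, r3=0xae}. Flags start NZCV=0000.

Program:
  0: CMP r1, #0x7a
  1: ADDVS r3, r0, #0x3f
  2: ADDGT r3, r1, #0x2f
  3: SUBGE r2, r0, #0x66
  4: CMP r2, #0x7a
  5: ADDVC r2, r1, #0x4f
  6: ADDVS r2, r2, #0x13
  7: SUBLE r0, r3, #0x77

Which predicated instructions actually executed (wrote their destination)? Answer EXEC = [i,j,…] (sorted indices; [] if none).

EXEC = [1,6,7]

[0] flags=0011 → (cmp)
[1] flags=0011 VS?T → r3=0xc5
[2] flags=0011 GT?F → skip
[3] flags=0011 GE?F → skip
[4] flags=0011 → (cmp)
[5] flags=0011 VC?F → skip
[6] flags=0011 VS?T → r2=0x94
[7] flags=0011 LE?T → r0=0x4e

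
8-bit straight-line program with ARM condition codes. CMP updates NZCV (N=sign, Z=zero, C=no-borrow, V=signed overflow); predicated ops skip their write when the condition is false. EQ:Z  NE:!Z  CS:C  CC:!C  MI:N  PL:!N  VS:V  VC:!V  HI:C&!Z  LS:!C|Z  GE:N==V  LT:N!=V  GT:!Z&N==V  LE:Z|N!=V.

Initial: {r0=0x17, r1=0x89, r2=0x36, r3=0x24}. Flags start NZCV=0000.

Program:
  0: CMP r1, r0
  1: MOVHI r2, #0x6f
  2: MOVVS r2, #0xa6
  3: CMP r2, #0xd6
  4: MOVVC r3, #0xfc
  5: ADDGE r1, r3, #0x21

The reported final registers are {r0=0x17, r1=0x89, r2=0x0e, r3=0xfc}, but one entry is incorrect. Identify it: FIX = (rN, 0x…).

0: ✓ CMP  NZCV=0011
1: ✓ MOVHI  r2←0x6f
2: ✓ MOVVS  r2←0xa6
3: ✓ CMP  NZCV=1000
4: ✓ MOVVC  r3←0xfc
5: · ADDGE

FIX = (r2, 0xa6)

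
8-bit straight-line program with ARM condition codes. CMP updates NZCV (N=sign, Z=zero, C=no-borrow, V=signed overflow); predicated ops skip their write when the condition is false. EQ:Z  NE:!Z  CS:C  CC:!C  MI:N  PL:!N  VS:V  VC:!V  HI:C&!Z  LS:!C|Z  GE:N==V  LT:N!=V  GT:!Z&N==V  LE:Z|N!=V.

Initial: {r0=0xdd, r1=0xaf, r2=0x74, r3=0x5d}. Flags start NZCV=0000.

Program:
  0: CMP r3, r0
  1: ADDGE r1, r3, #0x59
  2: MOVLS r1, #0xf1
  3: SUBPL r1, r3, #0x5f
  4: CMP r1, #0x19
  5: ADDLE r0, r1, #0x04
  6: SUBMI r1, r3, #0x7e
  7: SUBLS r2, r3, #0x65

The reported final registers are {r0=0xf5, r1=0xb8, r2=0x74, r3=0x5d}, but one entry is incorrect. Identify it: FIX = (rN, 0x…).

FIX = (r1, 0xdf)

[0] flags=1001 → (cmp)
[1] flags=1001 GE?T → r1=0xb6
[2] flags=1001 LS?T → r1=0xf1
[3] flags=1001 PL?F → skip
[4] flags=1010 → (cmp)
[5] flags=1010 LE?T → r0=0xf5
[6] flags=1010 MI?T → r1=0xdf
[7] flags=1010 LS?F → skip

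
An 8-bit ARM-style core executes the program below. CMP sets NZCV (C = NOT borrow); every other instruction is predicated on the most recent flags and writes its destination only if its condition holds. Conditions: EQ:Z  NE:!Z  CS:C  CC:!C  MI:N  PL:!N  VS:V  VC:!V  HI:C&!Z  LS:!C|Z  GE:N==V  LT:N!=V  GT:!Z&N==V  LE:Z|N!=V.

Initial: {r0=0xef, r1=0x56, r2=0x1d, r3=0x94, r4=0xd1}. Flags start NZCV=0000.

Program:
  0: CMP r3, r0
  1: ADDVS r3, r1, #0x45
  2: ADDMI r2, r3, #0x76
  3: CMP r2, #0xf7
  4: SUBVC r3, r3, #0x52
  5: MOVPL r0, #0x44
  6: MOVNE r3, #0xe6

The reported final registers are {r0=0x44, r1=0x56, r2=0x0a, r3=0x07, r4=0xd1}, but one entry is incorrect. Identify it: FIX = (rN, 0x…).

0: ✓ CMP  NZCV=1000
1: · ADDVS
2: ✓ ADDMI  r2←0x0a
3: ✓ CMP  NZCV=0000
4: ✓ SUBVC  r3←0x42
5: ✓ MOVPL  r0←0x44
6: ✓ MOVNE  r3←0xe6

FIX = (r3, 0xe6)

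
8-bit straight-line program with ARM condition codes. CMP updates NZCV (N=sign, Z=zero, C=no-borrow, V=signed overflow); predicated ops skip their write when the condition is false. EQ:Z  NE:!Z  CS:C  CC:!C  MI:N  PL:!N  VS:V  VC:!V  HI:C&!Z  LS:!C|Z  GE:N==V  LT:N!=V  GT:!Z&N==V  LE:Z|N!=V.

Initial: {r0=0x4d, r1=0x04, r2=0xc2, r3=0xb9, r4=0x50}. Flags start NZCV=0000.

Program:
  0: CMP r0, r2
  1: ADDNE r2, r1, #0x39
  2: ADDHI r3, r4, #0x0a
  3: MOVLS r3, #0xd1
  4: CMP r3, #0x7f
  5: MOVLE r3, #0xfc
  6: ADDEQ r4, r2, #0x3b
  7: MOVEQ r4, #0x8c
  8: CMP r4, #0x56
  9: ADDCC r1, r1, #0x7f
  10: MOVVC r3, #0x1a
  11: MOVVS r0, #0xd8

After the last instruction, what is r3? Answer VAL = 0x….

[0] flags=1001 → (cmp)
[1] flags=1001 NE?T → r2=0x3d
[2] flags=1001 HI?F → skip
[3] flags=1001 LS?T → r3=0xd1
[4] flags=0011 → (cmp)
[5] flags=0011 LE?T → r3=0xfc
[6] flags=0011 EQ?F → skip
[7] flags=0011 EQ?F → skip
[8] flags=1000 → (cmp)
[9] flags=1000 CC?T → r1=0x83
[10] flags=1000 VC?T → r3=0x1a
[11] flags=1000 VS?F → skip

VAL = 0x1a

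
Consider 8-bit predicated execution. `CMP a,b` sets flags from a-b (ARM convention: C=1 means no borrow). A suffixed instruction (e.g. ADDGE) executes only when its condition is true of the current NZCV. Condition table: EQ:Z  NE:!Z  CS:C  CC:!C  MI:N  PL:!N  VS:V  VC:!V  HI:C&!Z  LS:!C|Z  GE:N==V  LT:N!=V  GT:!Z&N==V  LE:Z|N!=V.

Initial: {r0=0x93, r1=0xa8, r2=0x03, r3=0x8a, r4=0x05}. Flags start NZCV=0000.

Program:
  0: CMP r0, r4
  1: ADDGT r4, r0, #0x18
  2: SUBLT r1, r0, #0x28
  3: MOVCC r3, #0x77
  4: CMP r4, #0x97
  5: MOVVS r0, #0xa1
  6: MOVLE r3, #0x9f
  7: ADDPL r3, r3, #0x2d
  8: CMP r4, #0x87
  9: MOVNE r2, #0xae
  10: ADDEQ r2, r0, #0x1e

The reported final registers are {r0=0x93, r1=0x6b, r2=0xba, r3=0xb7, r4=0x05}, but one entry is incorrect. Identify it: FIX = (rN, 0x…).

FIX = (r2, 0xae)

[0] flags=1010 → (cmp)
[1] flags=1010 GT?F → skip
[2] flags=1010 LT?T → r1=0x6b
[3] flags=1010 CC?F → skip
[4] flags=0000 → (cmp)
[5] flags=0000 VS?F → skip
[6] flags=0000 LE?F → skip
[7] flags=0000 PL?T → r3=0xb7
[8] flags=0000 → (cmp)
[9] flags=0000 NE?T → r2=0xae
[10] flags=0000 EQ?F → skip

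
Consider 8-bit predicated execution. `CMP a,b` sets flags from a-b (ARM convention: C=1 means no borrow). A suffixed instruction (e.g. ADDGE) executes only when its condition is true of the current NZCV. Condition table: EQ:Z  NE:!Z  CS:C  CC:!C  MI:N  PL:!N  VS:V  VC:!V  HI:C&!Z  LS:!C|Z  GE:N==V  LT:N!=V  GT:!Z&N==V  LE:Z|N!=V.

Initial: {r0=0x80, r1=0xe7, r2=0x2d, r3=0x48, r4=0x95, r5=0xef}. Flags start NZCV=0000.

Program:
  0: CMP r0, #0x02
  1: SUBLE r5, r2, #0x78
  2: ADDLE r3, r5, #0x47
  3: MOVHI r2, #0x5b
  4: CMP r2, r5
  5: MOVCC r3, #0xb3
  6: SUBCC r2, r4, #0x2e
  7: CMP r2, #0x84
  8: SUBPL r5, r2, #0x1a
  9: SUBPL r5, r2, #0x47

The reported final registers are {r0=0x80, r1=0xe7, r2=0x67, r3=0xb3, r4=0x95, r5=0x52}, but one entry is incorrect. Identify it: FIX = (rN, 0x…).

0: ✓ CMP  NZCV=0011
1: ✓ SUBLE  r5←0xb5
2: ✓ ADDLE  r3←0xfc
3: ✓ MOVHI  r2←0x5b
4: ✓ CMP  NZCV=1001
5: ✓ MOVCC  r3←0xb3
6: ✓ SUBCC  r2←0x67
7: ✓ CMP  NZCV=1001
8: · SUBPL
9: · SUBPL

FIX = (r5, 0xb5)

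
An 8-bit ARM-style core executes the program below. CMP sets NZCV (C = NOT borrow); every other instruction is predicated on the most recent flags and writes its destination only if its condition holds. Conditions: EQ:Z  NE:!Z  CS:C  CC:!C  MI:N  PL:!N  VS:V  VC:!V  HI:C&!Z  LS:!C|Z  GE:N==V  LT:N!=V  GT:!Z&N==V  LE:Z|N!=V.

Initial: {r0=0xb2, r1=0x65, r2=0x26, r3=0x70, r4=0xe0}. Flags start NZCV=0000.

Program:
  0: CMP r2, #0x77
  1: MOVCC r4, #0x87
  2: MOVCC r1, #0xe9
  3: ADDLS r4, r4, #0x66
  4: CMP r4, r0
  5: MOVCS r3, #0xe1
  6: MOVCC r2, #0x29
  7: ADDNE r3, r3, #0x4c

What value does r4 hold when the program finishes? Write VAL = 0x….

0: ✓ CMP  NZCV=1000
1: ✓ MOVCC  r4←0x87
2: ✓ MOVCC  r1←0xe9
3: ✓ ADDLS  r4←0xed
4: ✓ CMP  NZCV=0010
5: ✓ MOVCS  r3←0xe1
6: · MOVCC
7: ✓ ADDNE  r3←0x2d

VAL = 0xed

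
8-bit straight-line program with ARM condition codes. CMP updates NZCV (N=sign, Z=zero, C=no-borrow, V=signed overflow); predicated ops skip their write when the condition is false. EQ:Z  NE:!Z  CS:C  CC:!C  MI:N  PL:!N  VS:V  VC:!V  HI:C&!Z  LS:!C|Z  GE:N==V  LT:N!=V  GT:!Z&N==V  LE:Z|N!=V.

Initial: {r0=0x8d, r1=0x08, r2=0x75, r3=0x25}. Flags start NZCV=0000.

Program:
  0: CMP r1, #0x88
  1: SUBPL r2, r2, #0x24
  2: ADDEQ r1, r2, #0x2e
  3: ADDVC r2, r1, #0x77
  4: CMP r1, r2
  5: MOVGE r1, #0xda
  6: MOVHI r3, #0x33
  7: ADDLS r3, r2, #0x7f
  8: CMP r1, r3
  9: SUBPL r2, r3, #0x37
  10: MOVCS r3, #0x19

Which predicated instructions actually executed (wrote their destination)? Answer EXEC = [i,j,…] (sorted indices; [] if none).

EXEC = [7,9]

0: ✓ CMP  NZCV=1001
1: · SUBPL
2: · ADDEQ
3: · ADDVC
4: ✓ CMP  NZCV=1000
5: · MOVGE
6: · MOVHI
7: ✓ ADDLS  r3←0xf4
8: ✓ CMP  NZCV=0000
9: ✓ SUBPL  r2←0xbd
10: · MOVCS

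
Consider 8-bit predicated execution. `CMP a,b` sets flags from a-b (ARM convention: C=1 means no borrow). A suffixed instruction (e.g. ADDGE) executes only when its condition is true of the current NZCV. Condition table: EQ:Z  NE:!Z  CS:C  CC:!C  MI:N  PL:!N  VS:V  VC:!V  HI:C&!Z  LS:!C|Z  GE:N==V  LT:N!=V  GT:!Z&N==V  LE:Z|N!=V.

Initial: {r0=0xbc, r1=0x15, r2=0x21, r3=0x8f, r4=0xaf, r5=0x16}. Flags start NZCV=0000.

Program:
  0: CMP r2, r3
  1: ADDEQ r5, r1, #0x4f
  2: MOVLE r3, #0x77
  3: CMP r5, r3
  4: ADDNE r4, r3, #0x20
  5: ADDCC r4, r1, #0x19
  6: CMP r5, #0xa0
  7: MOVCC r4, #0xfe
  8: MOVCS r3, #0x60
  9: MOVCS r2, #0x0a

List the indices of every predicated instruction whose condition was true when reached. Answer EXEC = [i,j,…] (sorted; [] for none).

0: ✓ CMP  NZCV=1001
1: · ADDEQ
2: · MOVLE
3: ✓ CMP  NZCV=1001
4: ✓ ADDNE  r4←0xaf
5: ✓ ADDCC  r4←0x2e
6: ✓ CMP  NZCV=0000
7: ✓ MOVCC  r4←0xfe
8: · MOVCS
9: · MOVCS

EXEC = [4,5,7]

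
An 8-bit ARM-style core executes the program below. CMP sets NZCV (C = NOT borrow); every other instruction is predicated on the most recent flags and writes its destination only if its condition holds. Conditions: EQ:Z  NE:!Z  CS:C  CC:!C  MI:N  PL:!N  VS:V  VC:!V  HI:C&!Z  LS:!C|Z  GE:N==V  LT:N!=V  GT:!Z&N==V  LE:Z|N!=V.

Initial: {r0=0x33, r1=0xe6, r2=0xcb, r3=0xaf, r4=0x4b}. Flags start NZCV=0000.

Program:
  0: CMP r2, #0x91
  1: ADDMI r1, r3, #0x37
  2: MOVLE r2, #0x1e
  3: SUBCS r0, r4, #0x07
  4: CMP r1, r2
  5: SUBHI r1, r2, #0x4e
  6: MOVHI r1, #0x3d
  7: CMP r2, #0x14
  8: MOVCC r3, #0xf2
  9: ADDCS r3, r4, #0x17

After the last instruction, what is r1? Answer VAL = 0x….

VAL = 0x3d

0: ✓ CMP  NZCV=0010
1: · ADDMI
2: · MOVLE
3: ✓ SUBCS  r0←0x44
4: ✓ CMP  NZCV=0010
5: ✓ SUBHI  r1←0x7d
6: ✓ MOVHI  r1←0x3d
7: ✓ CMP  NZCV=1010
8: · MOVCC
9: ✓ ADDCS  r3←0x62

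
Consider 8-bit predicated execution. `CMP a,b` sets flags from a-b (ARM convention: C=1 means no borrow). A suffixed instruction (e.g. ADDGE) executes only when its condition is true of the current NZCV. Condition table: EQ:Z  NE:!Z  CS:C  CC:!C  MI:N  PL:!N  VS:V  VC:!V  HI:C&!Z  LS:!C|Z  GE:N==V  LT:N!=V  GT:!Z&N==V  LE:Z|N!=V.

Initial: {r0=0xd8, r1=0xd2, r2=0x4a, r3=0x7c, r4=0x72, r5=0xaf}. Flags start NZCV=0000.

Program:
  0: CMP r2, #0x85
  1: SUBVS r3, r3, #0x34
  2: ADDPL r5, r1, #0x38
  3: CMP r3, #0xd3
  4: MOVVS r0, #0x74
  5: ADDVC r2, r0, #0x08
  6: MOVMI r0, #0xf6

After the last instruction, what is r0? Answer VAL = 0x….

VAL = 0xd8

0: ✓ CMP  NZCV=1001
1: ✓ SUBVS  r3←0x48
2: · ADDPL
3: ✓ CMP  NZCV=0000
4: · MOVVS
5: ✓ ADDVC  r2←0xe0
6: · MOVMI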